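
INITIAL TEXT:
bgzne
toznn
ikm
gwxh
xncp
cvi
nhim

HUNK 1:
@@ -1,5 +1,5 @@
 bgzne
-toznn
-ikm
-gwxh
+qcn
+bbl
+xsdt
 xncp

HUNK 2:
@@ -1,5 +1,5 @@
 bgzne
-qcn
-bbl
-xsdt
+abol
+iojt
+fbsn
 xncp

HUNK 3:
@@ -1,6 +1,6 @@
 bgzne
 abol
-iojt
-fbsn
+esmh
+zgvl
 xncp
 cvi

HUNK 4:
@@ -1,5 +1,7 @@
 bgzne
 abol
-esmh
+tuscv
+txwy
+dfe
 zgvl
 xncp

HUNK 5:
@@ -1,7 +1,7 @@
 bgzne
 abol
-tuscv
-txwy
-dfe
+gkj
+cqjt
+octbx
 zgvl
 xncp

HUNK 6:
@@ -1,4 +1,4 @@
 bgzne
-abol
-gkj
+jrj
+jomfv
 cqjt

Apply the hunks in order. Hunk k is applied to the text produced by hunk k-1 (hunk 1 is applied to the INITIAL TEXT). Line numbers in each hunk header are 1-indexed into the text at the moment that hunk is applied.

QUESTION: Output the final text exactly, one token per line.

Hunk 1: at line 1 remove [toznn,ikm,gwxh] add [qcn,bbl,xsdt] -> 7 lines: bgzne qcn bbl xsdt xncp cvi nhim
Hunk 2: at line 1 remove [qcn,bbl,xsdt] add [abol,iojt,fbsn] -> 7 lines: bgzne abol iojt fbsn xncp cvi nhim
Hunk 3: at line 1 remove [iojt,fbsn] add [esmh,zgvl] -> 7 lines: bgzne abol esmh zgvl xncp cvi nhim
Hunk 4: at line 1 remove [esmh] add [tuscv,txwy,dfe] -> 9 lines: bgzne abol tuscv txwy dfe zgvl xncp cvi nhim
Hunk 5: at line 1 remove [tuscv,txwy,dfe] add [gkj,cqjt,octbx] -> 9 lines: bgzne abol gkj cqjt octbx zgvl xncp cvi nhim
Hunk 6: at line 1 remove [abol,gkj] add [jrj,jomfv] -> 9 lines: bgzne jrj jomfv cqjt octbx zgvl xncp cvi nhim

Answer: bgzne
jrj
jomfv
cqjt
octbx
zgvl
xncp
cvi
nhim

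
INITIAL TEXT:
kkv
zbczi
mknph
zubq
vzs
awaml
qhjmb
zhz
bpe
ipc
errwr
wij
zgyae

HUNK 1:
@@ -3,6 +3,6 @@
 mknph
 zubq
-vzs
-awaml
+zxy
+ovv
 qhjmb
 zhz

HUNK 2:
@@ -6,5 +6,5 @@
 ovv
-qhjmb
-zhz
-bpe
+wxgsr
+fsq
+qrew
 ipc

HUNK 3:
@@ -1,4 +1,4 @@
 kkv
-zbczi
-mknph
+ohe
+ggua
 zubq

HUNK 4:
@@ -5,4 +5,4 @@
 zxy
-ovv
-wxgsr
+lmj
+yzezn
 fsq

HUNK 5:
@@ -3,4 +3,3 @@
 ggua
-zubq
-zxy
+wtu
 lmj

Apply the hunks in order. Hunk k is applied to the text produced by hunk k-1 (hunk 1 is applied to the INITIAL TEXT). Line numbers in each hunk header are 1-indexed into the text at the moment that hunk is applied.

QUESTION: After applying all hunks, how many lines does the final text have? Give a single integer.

Answer: 12

Derivation:
Hunk 1: at line 3 remove [vzs,awaml] add [zxy,ovv] -> 13 lines: kkv zbczi mknph zubq zxy ovv qhjmb zhz bpe ipc errwr wij zgyae
Hunk 2: at line 6 remove [qhjmb,zhz,bpe] add [wxgsr,fsq,qrew] -> 13 lines: kkv zbczi mknph zubq zxy ovv wxgsr fsq qrew ipc errwr wij zgyae
Hunk 3: at line 1 remove [zbczi,mknph] add [ohe,ggua] -> 13 lines: kkv ohe ggua zubq zxy ovv wxgsr fsq qrew ipc errwr wij zgyae
Hunk 4: at line 5 remove [ovv,wxgsr] add [lmj,yzezn] -> 13 lines: kkv ohe ggua zubq zxy lmj yzezn fsq qrew ipc errwr wij zgyae
Hunk 5: at line 3 remove [zubq,zxy] add [wtu] -> 12 lines: kkv ohe ggua wtu lmj yzezn fsq qrew ipc errwr wij zgyae
Final line count: 12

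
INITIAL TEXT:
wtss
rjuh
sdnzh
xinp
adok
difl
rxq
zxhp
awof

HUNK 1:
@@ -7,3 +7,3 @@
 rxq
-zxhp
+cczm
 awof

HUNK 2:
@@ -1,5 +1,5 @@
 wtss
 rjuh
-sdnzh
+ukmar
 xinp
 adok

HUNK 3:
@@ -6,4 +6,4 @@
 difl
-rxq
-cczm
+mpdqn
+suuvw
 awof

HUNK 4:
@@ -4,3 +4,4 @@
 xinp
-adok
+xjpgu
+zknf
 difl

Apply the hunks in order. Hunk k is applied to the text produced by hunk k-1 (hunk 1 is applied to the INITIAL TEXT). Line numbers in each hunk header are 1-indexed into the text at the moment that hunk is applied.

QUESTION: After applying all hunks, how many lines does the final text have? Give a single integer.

Hunk 1: at line 7 remove [zxhp] add [cczm] -> 9 lines: wtss rjuh sdnzh xinp adok difl rxq cczm awof
Hunk 2: at line 1 remove [sdnzh] add [ukmar] -> 9 lines: wtss rjuh ukmar xinp adok difl rxq cczm awof
Hunk 3: at line 6 remove [rxq,cczm] add [mpdqn,suuvw] -> 9 lines: wtss rjuh ukmar xinp adok difl mpdqn suuvw awof
Hunk 4: at line 4 remove [adok] add [xjpgu,zknf] -> 10 lines: wtss rjuh ukmar xinp xjpgu zknf difl mpdqn suuvw awof
Final line count: 10

Answer: 10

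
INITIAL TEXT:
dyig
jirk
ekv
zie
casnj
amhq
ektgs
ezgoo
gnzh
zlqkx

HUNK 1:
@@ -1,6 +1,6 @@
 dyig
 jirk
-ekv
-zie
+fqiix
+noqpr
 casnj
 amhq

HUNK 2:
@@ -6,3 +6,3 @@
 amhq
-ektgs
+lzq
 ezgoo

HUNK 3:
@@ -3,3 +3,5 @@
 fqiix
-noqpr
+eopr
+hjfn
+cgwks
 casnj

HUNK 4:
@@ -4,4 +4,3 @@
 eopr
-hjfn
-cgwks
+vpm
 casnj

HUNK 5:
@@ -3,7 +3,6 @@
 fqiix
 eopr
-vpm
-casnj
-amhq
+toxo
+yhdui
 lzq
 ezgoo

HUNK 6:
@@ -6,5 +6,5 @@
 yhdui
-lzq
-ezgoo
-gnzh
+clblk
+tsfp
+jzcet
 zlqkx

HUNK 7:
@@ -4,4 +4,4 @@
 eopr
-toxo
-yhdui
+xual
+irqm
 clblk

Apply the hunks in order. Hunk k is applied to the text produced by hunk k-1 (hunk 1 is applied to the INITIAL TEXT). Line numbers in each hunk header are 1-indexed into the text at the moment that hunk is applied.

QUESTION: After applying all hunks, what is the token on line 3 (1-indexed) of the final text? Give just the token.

Answer: fqiix

Derivation:
Hunk 1: at line 1 remove [ekv,zie] add [fqiix,noqpr] -> 10 lines: dyig jirk fqiix noqpr casnj amhq ektgs ezgoo gnzh zlqkx
Hunk 2: at line 6 remove [ektgs] add [lzq] -> 10 lines: dyig jirk fqiix noqpr casnj amhq lzq ezgoo gnzh zlqkx
Hunk 3: at line 3 remove [noqpr] add [eopr,hjfn,cgwks] -> 12 lines: dyig jirk fqiix eopr hjfn cgwks casnj amhq lzq ezgoo gnzh zlqkx
Hunk 4: at line 4 remove [hjfn,cgwks] add [vpm] -> 11 lines: dyig jirk fqiix eopr vpm casnj amhq lzq ezgoo gnzh zlqkx
Hunk 5: at line 3 remove [vpm,casnj,amhq] add [toxo,yhdui] -> 10 lines: dyig jirk fqiix eopr toxo yhdui lzq ezgoo gnzh zlqkx
Hunk 6: at line 6 remove [lzq,ezgoo,gnzh] add [clblk,tsfp,jzcet] -> 10 lines: dyig jirk fqiix eopr toxo yhdui clblk tsfp jzcet zlqkx
Hunk 7: at line 4 remove [toxo,yhdui] add [xual,irqm] -> 10 lines: dyig jirk fqiix eopr xual irqm clblk tsfp jzcet zlqkx
Final line 3: fqiix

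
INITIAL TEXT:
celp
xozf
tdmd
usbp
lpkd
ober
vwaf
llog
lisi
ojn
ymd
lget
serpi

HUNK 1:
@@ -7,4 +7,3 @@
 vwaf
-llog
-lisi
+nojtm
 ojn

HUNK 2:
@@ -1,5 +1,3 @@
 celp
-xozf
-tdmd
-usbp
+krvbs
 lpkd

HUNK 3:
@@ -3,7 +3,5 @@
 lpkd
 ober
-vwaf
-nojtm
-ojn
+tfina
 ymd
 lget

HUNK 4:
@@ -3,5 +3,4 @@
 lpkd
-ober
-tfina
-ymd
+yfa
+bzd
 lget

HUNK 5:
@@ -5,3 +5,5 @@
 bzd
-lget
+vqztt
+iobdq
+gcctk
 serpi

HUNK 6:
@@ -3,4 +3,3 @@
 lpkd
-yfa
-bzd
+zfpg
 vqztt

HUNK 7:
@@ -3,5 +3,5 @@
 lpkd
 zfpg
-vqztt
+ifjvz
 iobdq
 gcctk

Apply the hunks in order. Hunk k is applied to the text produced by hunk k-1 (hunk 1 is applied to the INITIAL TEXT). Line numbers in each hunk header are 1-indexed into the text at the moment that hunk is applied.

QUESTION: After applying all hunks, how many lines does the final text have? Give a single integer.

Hunk 1: at line 7 remove [llog,lisi] add [nojtm] -> 12 lines: celp xozf tdmd usbp lpkd ober vwaf nojtm ojn ymd lget serpi
Hunk 2: at line 1 remove [xozf,tdmd,usbp] add [krvbs] -> 10 lines: celp krvbs lpkd ober vwaf nojtm ojn ymd lget serpi
Hunk 3: at line 3 remove [vwaf,nojtm,ojn] add [tfina] -> 8 lines: celp krvbs lpkd ober tfina ymd lget serpi
Hunk 4: at line 3 remove [ober,tfina,ymd] add [yfa,bzd] -> 7 lines: celp krvbs lpkd yfa bzd lget serpi
Hunk 5: at line 5 remove [lget] add [vqztt,iobdq,gcctk] -> 9 lines: celp krvbs lpkd yfa bzd vqztt iobdq gcctk serpi
Hunk 6: at line 3 remove [yfa,bzd] add [zfpg] -> 8 lines: celp krvbs lpkd zfpg vqztt iobdq gcctk serpi
Hunk 7: at line 3 remove [vqztt] add [ifjvz] -> 8 lines: celp krvbs lpkd zfpg ifjvz iobdq gcctk serpi
Final line count: 8

Answer: 8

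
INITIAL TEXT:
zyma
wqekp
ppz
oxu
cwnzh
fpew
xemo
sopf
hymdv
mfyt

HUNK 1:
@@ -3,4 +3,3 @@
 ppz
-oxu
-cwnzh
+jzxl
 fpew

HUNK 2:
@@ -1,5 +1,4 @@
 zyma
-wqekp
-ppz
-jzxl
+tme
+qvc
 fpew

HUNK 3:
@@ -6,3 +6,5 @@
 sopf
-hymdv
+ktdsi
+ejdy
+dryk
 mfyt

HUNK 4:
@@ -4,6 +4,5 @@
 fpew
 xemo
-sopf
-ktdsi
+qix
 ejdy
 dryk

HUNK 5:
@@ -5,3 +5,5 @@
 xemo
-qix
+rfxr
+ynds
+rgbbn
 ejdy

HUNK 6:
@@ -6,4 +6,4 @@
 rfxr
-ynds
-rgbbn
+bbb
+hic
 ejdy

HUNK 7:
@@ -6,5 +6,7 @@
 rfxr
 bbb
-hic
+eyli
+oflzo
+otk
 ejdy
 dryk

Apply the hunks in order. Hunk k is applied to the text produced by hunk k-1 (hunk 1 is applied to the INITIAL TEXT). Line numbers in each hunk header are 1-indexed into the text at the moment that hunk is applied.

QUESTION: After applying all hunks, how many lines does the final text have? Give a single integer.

Hunk 1: at line 3 remove [oxu,cwnzh] add [jzxl] -> 9 lines: zyma wqekp ppz jzxl fpew xemo sopf hymdv mfyt
Hunk 2: at line 1 remove [wqekp,ppz,jzxl] add [tme,qvc] -> 8 lines: zyma tme qvc fpew xemo sopf hymdv mfyt
Hunk 3: at line 6 remove [hymdv] add [ktdsi,ejdy,dryk] -> 10 lines: zyma tme qvc fpew xemo sopf ktdsi ejdy dryk mfyt
Hunk 4: at line 4 remove [sopf,ktdsi] add [qix] -> 9 lines: zyma tme qvc fpew xemo qix ejdy dryk mfyt
Hunk 5: at line 5 remove [qix] add [rfxr,ynds,rgbbn] -> 11 lines: zyma tme qvc fpew xemo rfxr ynds rgbbn ejdy dryk mfyt
Hunk 6: at line 6 remove [ynds,rgbbn] add [bbb,hic] -> 11 lines: zyma tme qvc fpew xemo rfxr bbb hic ejdy dryk mfyt
Hunk 7: at line 6 remove [hic] add [eyli,oflzo,otk] -> 13 lines: zyma tme qvc fpew xemo rfxr bbb eyli oflzo otk ejdy dryk mfyt
Final line count: 13

Answer: 13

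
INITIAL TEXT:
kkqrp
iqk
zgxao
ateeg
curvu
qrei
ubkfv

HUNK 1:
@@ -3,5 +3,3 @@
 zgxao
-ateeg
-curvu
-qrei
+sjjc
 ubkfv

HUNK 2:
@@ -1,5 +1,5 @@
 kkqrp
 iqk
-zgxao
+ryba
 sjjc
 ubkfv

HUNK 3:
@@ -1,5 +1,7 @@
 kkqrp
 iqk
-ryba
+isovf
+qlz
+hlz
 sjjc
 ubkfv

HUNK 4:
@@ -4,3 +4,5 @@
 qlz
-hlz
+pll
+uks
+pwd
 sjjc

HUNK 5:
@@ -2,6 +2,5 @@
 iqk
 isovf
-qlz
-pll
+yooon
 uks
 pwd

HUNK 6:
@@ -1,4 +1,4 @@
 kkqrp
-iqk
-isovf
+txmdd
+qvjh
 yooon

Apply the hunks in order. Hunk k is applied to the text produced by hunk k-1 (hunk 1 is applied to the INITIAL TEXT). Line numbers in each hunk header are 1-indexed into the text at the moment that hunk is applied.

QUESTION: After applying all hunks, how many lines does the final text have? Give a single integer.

Answer: 8

Derivation:
Hunk 1: at line 3 remove [ateeg,curvu,qrei] add [sjjc] -> 5 lines: kkqrp iqk zgxao sjjc ubkfv
Hunk 2: at line 1 remove [zgxao] add [ryba] -> 5 lines: kkqrp iqk ryba sjjc ubkfv
Hunk 3: at line 1 remove [ryba] add [isovf,qlz,hlz] -> 7 lines: kkqrp iqk isovf qlz hlz sjjc ubkfv
Hunk 4: at line 4 remove [hlz] add [pll,uks,pwd] -> 9 lines: kkqrp iqk isovf qlz pll uks pwd sjjc ubkfv
Hunk 5: at line 2 remove [qlz,pll] add [yooon] -> 8 lines: kkqrp iqk isovf yooon uks pwd sjjc ubkfv
Hunk 6: at line 1 remove [iqk,isovf] add [txmdd,qvjh] -> 8 lines: kkqrp txmdd qvjh yooon uks pwd sjjc ubkfv
Final line count: 8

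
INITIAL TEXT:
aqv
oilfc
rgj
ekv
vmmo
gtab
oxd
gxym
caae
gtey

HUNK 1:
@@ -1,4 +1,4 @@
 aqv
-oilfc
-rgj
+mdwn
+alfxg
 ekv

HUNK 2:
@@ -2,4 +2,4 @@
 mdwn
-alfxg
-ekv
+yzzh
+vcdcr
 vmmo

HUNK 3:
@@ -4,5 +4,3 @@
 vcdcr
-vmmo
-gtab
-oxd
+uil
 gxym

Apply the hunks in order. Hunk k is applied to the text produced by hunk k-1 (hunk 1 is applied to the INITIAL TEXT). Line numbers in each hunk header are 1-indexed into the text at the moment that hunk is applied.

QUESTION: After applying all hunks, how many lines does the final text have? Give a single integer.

Hunk 1: at line 1 remove [oilfc,rgj] add [mdwn,alfxg] -> 10 lines: aqv mdwn alfxg ekv vmmo gtab oxd gxym caae gtey
Hunk 2: at line 2 remove [alfxg,ekv] add [yzzh,vcdcr] -> 10 lines: aqv mdwn yzzh vcdcr vmmo gtab oxd gxym caae gtey
Hunk 3: at line 4 remove [vmmo,gtab,oxd] add [uil] -> 8 lines: aqv mdwn yzzh vcdcr uil gxym caae gtey
Final line count: 8

Answer: 8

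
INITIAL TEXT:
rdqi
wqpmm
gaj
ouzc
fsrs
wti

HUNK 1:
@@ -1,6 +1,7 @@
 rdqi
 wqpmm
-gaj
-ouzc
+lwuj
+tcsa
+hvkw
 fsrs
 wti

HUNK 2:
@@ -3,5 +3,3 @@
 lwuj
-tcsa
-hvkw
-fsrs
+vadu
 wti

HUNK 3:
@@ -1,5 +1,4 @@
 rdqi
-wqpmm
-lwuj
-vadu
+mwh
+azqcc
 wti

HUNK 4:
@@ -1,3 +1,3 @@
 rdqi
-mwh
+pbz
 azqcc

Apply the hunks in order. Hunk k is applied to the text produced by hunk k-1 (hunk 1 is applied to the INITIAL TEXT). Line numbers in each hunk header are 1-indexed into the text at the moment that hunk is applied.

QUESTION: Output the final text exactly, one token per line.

Hunk 1: at line 1 remove [gaj,ouzc] add [lwuj,tcsa,hvkw] -> 7 lines: rdqi wqpmm lwuj tcsa hvkw fsrs wti
Hunk 2: at line 3 remove [tcsa,hvkw,fsrs] add [vadu] -> 5 lines: rdqi wqpmm lwuj vadu wti
Hunk 3: at line 1 remove [wqpmm,lwuj,vadu] add [mwh,azqcc] -> 4 lines: rdqi mwh azqcc wti
Hunk 4: at line 1 remove [mwh] add [pbz] -> 4 lines: rdqi pbz azqcc wti

Answer: rdqi
pbz
azqcc
wti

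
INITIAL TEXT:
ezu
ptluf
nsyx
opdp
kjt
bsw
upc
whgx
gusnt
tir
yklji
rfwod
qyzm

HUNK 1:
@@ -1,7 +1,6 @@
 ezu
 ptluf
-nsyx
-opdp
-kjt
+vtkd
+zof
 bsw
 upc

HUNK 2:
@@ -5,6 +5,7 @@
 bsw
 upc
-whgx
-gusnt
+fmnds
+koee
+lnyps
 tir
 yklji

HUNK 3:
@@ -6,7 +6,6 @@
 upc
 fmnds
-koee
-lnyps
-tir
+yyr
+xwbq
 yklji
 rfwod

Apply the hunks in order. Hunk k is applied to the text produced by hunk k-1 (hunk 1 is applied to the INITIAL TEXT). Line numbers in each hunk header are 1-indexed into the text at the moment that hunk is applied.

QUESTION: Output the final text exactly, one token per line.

Answer: ezu
ptluf
vtkd
zof
bsw
upc
fmnds
yyr
xwbq
yklji
rfwod
qyzm

Derivation:
Hunk 1: at line 1 remove [nsyx,opdp,kjt] add [vtkd,zof] -> 12 lines: ezu ptluf vtkd zof bsw upc whgx gusnt tir yklji rfwod qyzm
Hunk 2: at line 5 remove [whgx,gusnt] add [fmnds,koee,lnyps] -> 13 lines: ezu ptluf vtkd zof bsw upc fmnds koee lnyps tir yklji rfwod qyzm
Hunk 3: at line 6 remove [koee,lnyps,tir] add [yyr,xwbq] -> 12 lines: ezu ptluf vtkd zof bsw upc fmnds yyr xwbq yklji rfwod qyzm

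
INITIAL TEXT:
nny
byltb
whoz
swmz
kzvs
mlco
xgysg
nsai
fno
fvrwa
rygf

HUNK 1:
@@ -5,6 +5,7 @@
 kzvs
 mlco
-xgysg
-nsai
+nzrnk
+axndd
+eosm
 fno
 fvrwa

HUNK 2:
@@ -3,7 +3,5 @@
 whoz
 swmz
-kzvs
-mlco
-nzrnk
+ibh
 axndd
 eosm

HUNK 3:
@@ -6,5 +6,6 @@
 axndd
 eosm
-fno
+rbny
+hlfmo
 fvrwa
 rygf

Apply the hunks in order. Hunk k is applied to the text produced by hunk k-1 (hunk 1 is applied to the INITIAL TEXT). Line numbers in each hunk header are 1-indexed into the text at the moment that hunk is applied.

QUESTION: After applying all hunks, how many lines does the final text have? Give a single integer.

Answer: 11

Derivation:
Hunk 1: at line 5 remove [xgysg,nsai] add [nzrnk,axndd,eosm] -> 12 lines: nny byltb whoz swmz kzvs mlco nzrnk axndd eosm fno fvrwa rygf
Hunk 2: at line 3 remove [kzvs,mlco,nzrnk] add [ibh] -> 10 lines: nny byltb whoz swmz ibh axndd eosm fno fvrwa rygf
Hunk 3: at line 6 remove [fno] add [rbny,hlfmo] -> 11 lines: nny byltb whoz swmz ibh axndd eosm rbny hlfmo fvrwa rygf
Final line count: 11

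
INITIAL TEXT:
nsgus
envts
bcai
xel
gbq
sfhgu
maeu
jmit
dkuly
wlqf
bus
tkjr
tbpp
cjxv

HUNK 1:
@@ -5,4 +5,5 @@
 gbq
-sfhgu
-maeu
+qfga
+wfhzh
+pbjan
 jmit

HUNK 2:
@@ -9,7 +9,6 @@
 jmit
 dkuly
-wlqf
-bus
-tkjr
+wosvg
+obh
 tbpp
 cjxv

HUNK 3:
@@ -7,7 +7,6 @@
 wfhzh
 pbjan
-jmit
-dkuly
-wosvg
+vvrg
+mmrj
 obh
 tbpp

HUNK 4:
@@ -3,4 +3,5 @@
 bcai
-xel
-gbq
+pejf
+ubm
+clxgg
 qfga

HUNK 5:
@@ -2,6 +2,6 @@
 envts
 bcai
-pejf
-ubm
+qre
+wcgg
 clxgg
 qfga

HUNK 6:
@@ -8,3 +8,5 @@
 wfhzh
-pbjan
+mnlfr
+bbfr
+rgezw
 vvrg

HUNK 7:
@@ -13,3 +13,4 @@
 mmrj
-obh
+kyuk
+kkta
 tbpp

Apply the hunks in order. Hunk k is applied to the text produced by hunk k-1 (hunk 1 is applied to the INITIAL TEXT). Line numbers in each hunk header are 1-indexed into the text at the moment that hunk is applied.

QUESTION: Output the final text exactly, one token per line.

Hunk 1: at line 5 remove [sfhgu,maeu] add [qfga,wfhzh,pbjan] -> 15 lines: nsgus envts bcai xel gbq qfga wfhzh pbjan jmit dkuly wlqf bus tkjr tbpp cjxv
Hunk 2: at line 9 remove [wlqf,bus,tkjr] add [wosvg,obh] -> 14 lines: nsgus envts bcai xel gbq qfga wfhzh pbjan jmit dkuly wosvg obh tbpp cjxv
Hunk 3: at line 7 remove [jmit,dkuly,wosvg] add [vvrg,mmrj] -> 13 lines: nsgus envts bcai xel gbq qfga wfhzh pbjan vvrg mmrj obh tbpp cjxv
Hunk 4: at line 3 remove [xel,gbq] add [pejf,ubm,clxgg] -> 14 lines: nsgus envts bcai pejf ubm clxgg qfga wfhzh pbjan vvrg mmrj obh tbpp cjxv
Hunk 5: at line 2 remove [pejf,ubm] add [qre,wcgg] -> 14 lines: nsgus envts bcai qre wcgg clxgg qfga wfhzh pbjan vvrg mmrj obh tbpp cjxv
Hunk 6: at line 8 remove [pbjan] add [mnlfr,bbfr,rgezw] -> 16 lines: nsgus envts bcai qre wcgg clxgg qfga wfhzh mnlfr bbfr rgezw vvrg mmrj obh tbpp cjxv
Hunk 7: at line 13 remove [obh] add [kyuk,kkta] -> 17 lines: nsgus envts bcai qre wcgg clxgg qfga wfhzh mnlfr bbfr rgezw vvrg mmrj kyuk kkta tbpp cjxv

Answer: nsgus
envts
bcai
qre
wcgg
clxgg
qfga
wfhzh
mnlfr
bbfr
rgezw
vvrg
mmrj
kyuk
kkta
tbpp
cjxv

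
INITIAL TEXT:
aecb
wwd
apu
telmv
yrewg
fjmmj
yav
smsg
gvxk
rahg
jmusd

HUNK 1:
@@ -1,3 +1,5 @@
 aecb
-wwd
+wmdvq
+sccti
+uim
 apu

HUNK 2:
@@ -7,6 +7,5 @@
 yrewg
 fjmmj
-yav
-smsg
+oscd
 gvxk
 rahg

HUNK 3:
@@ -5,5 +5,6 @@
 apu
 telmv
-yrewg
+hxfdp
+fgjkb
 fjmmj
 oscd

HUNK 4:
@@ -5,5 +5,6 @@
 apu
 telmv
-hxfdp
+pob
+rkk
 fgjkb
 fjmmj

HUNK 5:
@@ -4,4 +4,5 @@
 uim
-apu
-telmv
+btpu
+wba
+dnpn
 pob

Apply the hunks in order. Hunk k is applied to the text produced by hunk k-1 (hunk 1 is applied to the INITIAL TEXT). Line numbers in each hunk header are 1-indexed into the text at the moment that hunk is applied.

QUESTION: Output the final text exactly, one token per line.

Hunk 1: at line 1 remove [wwd] add [wmdvq,sccti,uim] -> 13 lines: aecb wmdvq sccti uim apu telmv yrewg fjmmj yav smsg gvxk rahg jmusd
Hunk 2: at line 7 remove [yav,smsg] add [oscd] -> 12 lines: aecb wmdvq sccti uim apu telmv yrewg fjmmj oscd gvxk rahg jmusd
Hunk 3: at line 5 remove [yrewg] add [hxfdp,fgjkb] -> 13 lines: aecb wmdvq sccti uim apu telmv hxfdp fgjkb fjmmj oscd gvxk rahg jmusd
Hunk 4: at line 5 remove [hxfdp] add [pob,rkk] -> 14 lines: aecb wmdvq sccti uim apu telmv pob rkk fgjkb fjmmj oscd gvxk rahg jmusd
Hunk 5: at line 4 remove [apu,telmv] add [btpu,wba,dnpn] -> 15 lines: aecb wmdvq sccti uim btpu wba dnpn pob rkk fgjkb fjmmj oscd gvxk rahg jmusd

Answer: aecb
wmdvq
sccti
uim
btpu
wba
dnpn
pob
rkk
fgjkb
fjmmj
oscd
gvxk
rahg
jmusd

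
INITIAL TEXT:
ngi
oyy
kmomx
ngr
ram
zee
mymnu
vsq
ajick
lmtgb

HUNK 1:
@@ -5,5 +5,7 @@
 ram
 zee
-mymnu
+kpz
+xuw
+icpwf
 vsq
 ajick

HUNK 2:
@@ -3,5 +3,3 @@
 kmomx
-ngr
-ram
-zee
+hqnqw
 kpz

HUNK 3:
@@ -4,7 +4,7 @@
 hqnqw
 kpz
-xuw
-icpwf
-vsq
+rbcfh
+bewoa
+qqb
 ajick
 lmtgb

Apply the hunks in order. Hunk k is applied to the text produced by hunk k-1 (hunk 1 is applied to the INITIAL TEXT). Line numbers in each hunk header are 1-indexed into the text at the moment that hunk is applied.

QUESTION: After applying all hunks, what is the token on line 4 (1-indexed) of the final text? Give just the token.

Answer: hqnqw

Derivation:
Hunk 1: at line 5 remove [mymnu] add [kpz,xuw,icpwf] -> 12 lines: ngi oyy kmomx ngr ram zee kpz xuw icpwf vsq ajick lmtgb
Hunk 2: at line 3 remove [ngr,ram,zee] add [hqnqw] -> 10 lines: ngi oyy kmomx hqnqw kpz xuw icpwf vsq ajick lmtgb
Hunk 3: at line 4 remove [xuw,icpwf,vsq] add [rbcfh,bewoa,qqb] -> 10 lines: ngi oyy kmomx hqnqw kpz rbcfh bewoa qqb ajick lmtgb
Final line 4: hqnqw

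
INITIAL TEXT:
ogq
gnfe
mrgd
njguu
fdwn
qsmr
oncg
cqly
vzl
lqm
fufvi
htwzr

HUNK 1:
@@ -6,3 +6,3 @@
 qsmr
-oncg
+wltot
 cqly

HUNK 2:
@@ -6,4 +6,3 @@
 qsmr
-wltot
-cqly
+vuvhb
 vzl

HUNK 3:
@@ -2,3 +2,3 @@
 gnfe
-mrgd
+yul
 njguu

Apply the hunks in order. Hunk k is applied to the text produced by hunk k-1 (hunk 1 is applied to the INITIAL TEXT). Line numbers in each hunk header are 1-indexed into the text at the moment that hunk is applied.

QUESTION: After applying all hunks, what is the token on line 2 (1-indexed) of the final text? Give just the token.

Answer: gnfe

Derivation:
Hunk 1: at line 6 remove [oncg] add [wltot] -> 12 lines: ogq gnfe mrgd njguu fdwn qsmr wltot cqly vzl lqm fufvi htwzr
Hunk 2: at line 6 remove [wltot,cqly] add [vuvhb] -> 11 lines: ogq gnfe mrgd njguu fdwn qsmr vuvhb vzl lqm fufvi htwzr
Hunk 3: at line 2 remove [mrgd] add [yul] -> 11 lines: ogq gnfe yul njguu fdwn qsmr vuvhb vzl lqm fufvi htwzr
Final line 2: gnfe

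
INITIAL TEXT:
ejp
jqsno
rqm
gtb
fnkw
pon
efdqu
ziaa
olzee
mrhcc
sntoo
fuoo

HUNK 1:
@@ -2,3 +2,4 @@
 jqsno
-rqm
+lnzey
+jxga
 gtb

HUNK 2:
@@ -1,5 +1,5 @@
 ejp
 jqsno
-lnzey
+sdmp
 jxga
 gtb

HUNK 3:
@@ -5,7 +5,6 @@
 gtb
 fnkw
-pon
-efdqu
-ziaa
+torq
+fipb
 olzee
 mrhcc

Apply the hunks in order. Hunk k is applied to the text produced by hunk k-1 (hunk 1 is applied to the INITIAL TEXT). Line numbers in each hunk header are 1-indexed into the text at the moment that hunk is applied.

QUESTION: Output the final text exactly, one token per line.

Hunk 1: at line 2 remove [rqm] add [lnzey,jxga] -> 13 lines: ejp jqsno lnzey jxga gtb fnkw pon efdqu ziaa olzee mrhcc sntoo fuoo
Hunk 2: at line 1 remove [lnzey] add [sdmp] -> 13 lines: ejp jqsno sdmp jxga gtb fnkw pon efdqu ziaa olzee mrhcc sntoo fuoo
Hunk 3: at line 5 remove [pon,efdqu,ziaa] add [torq,fipb] -> 12 lines: ejp jqsno sdmp jxga gtb fnkw torq fipb olzee mrhcc sntoo fuoo

Answer: ejp
jqsno
sdmp
jxga
gtb
fnkw
torq
fipb
olzee
mrhcc
sntoo
fuoo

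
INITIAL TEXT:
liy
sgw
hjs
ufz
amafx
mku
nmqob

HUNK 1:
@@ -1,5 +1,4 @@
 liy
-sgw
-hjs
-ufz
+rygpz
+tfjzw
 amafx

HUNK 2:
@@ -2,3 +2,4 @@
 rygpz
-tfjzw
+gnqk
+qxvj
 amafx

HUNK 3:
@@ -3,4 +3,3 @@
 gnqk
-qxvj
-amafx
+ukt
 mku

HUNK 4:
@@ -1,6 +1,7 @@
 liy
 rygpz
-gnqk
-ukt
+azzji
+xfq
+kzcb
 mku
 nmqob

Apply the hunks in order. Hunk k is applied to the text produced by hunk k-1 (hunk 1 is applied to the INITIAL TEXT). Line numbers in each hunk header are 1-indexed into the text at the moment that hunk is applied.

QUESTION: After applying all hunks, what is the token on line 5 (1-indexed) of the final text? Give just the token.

Answer: kzcb

Derivation:
Hunk 1: at line 1 remove [sgw,hjs,ufz] add [rygpz,tfjzw] -> 6 lines: liy rygpz tfjzw amafx mku nmqob
Hunk 2: at line 2 remove [tfjzw] add [gnqk,qxvj] -> 7 lines: liy rygpz gnqk qxvj amafx mku nmqob
Hunk 3: at line 3 remove [qxvj,amafx] add [ukt] -> 6 lines: liy rygpz gnqk ukt mku nmqob
Hunk 4: at line 1 remove [gnqk,ukt] add [azzji,xfq,kzcb] -> 7 lines: liy rygpz azzji xfq kzcb mku nmqob
Final line 5: kzcb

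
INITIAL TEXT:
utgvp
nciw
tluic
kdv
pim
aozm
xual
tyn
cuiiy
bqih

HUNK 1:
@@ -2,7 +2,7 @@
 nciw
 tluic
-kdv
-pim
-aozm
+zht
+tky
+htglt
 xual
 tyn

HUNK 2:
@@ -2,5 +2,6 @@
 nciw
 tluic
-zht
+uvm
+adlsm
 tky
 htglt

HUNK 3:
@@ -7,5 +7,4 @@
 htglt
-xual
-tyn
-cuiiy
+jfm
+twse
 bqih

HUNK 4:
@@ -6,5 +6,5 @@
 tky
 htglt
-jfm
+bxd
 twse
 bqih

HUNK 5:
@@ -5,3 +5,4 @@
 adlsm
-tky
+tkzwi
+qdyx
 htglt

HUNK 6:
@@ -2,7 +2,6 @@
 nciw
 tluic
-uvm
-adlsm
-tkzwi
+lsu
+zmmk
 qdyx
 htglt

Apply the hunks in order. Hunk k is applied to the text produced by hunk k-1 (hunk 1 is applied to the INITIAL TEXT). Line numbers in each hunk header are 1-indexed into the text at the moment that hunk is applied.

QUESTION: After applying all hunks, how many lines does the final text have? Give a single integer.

Answer: 10

Derivation:
Hunk 1: at line 2 remove [kdv,pim,aozm] add [zht,tky,htglt] -> 10 lines: utgvp nciw tluic zht tky htglt xual tyn cuiiy bqih
Hunk 2: at line 2 remove [zht] add [uvm,adlsm] -> 11 lines: utgvp nciw tluic uvm adlsm tky htglt xual tyn cuiiy bqih
Hunk 3: at line 7 remove [xual,tyn,cuiiy] add [jfm,twse] -> 10 lines: utgvp nciw tluic uvm adlsm tky htglt jfm twse bqih
Hunk 4: at line 6 remove [jfm] add [bxd] -> 10 lines: utgvp nciw tluic uvm adlsm tky htglt bxd twse bqih
Hunk 5: at line 5 remove [tky] add [tkzwi,qdyx] -> 11 lines: utgvp nciw tluic uvm adlsm tkzwi qdyx htglt bxd twse bqih
Hunk 6: at line 2 remove [uvm,adlsm,tkzwi] add [lsu,zmmk] -> 10 lines: utgvp nciw tluic lsu zmmk qdyx htglt bxd twse bqih
Final line count: 10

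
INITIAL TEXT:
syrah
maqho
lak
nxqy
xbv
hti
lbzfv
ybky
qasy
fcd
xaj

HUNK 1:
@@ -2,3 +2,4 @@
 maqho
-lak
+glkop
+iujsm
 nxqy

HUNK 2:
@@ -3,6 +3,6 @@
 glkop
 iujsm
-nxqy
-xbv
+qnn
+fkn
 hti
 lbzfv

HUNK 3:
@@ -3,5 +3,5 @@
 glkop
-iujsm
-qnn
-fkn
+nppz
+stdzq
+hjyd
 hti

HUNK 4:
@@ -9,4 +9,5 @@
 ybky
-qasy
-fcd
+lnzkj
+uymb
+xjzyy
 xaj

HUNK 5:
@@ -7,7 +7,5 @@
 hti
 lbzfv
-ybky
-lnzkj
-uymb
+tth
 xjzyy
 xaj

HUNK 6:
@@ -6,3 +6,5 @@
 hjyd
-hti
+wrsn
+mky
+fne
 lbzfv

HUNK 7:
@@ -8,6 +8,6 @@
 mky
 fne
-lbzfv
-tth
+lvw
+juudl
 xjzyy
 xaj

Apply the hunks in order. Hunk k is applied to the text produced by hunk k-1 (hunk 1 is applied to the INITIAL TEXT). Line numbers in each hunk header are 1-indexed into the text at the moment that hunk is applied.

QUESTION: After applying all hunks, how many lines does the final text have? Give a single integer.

Hunk 1: at line 2 remove [lak] add [glkop,iujsm] -> 12 lines: syrah maqho glkop iujsm nxqy xbv hti lbzfv ybky qasy fcd xaj
Hunk 2: at line 3 remove [nxqy,xbv] add [qnn,fkn] -> 12 lines: syrah maqho glkop iujsm qnn fkn hti lbzfv ybky qasy fcd xaj
Hunk 3: at line 3 remove [iujsm,qnn,fkn] add [nppz,stdzq,hjyd] -> 12 lines: syrah maqho glkop nppz stdzq hjyd hti lbzfv ybky qasy fcd xaj
Hunk 4: at line 9 remove [qasy,fcd] add [lnzkj,uymb,xjzyy] -> 13 lines: syrah maqho glkop nppz stdzq hjyd hti lbzfv ybky lnzkj uymb xjzyy xaj
Hunk 5: at line 7 remove [ybky,lnzkj,uymb] add [tth] -> 11 lines: syrah maqho glkop nppz stdzq hjyd hti lbzfv tth xjzyy xaj
Hunk 6: at line 6 remove [hti] add [wrsn,mky,fne] -> 13 lines: syrah maqho glkop nppz stdzq hjyd wrsn mky fne lbzfv tth xjzyy xaj
Hunk 7: at line 8 remove [lbzfv,tth] add [lvw,juudl] -> 13 lines: syrah maqho glkop nppz stdzq hjyd wrsn mky fne lvw juudl xjzyy xaj
Final line count: 13

Answer: 13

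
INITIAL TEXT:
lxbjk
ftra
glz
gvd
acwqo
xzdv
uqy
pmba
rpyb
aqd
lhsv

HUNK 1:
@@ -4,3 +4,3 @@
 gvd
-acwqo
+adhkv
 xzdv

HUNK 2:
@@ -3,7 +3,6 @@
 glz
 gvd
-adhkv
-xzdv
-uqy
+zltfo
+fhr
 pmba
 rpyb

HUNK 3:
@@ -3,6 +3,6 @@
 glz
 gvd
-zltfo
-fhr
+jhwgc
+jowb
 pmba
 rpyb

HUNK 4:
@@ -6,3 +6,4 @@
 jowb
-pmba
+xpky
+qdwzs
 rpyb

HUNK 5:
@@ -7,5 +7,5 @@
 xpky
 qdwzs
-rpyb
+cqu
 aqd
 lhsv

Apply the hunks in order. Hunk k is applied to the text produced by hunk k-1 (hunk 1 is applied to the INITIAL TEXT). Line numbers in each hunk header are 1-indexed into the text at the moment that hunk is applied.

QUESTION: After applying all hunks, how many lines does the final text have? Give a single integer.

Hunk 1: at line 4 remove [acwqo] add [adhkv] -> 11 lines: lxbjk ftra glz gvd adhkv xzdv uqy pmba rpyb aqd lhsv
Hunk 2: at line 3 remove [adhkv,xzdv,uqy] add [zltfo,fhr] -> 10 lines: lxbjk ftra glz gvd zltfo fhr pmba rpyb aqd lhsv
Hunk 3: at line 3 remove [zltfo,fhr] add [jhwgc,jowb] -> 10 lines: lxbjk ftra glz gvd jhwgc jowb pmba rpyb aqd lhsv
Hunk 4: at line 6 remove [pmba] add [xpky,qdwzs] -> 11 lines: lxbjk ftra glz gvd jhwgc jowb xpky qdwzs rpyb aqd lhsv
Hunk 5: at line 7 remove [rpyb] add [cqu] -> 11 lines: lxbjk ftra glz gvd jhwgc jowb xpky qdwzs cqu aqd lhsv
Final line count: 11

Answer: 11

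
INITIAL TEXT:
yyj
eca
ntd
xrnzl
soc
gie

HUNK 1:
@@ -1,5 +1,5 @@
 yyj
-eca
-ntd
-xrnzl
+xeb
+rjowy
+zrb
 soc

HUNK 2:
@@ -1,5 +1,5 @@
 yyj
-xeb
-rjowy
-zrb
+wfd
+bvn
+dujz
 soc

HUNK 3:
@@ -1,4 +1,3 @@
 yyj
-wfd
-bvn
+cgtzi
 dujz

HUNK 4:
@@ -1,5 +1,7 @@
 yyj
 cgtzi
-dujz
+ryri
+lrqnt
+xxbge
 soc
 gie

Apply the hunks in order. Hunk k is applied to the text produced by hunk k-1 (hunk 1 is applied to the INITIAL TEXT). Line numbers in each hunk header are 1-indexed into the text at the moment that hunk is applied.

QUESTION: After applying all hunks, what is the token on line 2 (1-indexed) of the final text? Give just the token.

Answer: cgtzi

Derivation:
Hunk 1: at line 1 remove [eca,ntd,xrnzl] add [xeb,rjowy,zrb] -> 6 lines: yyj xeb rjowy zrb soc gie
Hunk 2: at line 1 remove [xeb,rjowy,zrb] add [wfd,bvn,dujz] -> 6 lines: yyj wfd bvn dujz soc gie
Hunk 3: at line 1 remove [wfd,bvn] add [cgtzi] -> 5 lines: yyj cgtzi dujz soc gie
Hunk 4: at line 1 remove [dujz] add [ryri,lrqnt,xxbge] -> 7 lines: yyj cgtzi ryri lrqnt xxbge soc gie
Final line 2: cgtzi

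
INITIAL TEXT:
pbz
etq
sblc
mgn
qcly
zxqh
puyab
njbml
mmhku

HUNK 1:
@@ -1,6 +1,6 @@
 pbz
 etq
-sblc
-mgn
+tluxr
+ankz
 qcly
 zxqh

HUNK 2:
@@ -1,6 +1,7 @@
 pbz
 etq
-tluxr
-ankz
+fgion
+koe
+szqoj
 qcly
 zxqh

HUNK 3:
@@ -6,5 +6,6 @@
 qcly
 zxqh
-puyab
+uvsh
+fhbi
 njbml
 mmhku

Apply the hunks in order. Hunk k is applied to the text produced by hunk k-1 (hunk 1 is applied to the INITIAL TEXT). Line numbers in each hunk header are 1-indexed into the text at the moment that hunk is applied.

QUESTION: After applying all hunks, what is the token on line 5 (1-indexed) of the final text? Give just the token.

Hunk 1: at line 1 remove [sblc,mgn] add [tluxr,ankz] -> 9 lines: pbz etq tluxr ankz qcly zxqh puyab njbml mmhku
Hunk 2: at line 1 remove [tluxr,ankz] add [fgion,koe,szqoj] -> 10 lines: pbz etq fgion koe szqoj qcly zxqh puyab njbml mmhku
Hunk 3: at line 6 remove [puyab] add [uvsh,fhbi] -> 11 lines: pbz etq fgion koe szqoj qcly zxqh uvsh fhbi njbml mmhku
Final line 5: szqoj

Answer: szqoj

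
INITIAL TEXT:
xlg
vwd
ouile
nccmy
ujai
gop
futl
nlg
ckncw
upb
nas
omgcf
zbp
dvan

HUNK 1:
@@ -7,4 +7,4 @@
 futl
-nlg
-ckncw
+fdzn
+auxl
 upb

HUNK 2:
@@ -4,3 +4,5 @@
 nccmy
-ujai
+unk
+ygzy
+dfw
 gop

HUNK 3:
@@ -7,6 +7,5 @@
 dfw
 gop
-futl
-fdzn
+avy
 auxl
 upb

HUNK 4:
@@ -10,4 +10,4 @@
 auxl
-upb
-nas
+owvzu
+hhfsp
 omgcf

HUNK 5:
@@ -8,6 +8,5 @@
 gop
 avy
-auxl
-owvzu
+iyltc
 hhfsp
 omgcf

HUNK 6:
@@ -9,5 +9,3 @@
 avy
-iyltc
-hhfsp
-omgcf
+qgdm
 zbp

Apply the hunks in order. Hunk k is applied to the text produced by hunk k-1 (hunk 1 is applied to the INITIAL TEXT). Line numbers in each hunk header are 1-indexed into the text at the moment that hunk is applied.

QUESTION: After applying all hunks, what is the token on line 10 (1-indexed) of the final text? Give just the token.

Hunk 1: at line 7 remove [nlg,ckncw] add [fdzn,auxl] -> 14 lines: xlg vwd ouile nccmy ujai gop futl fdzn auxl upb nas omgcf zbp dvan
Hunk 2: at line 4 remove [ujai] add [unk,ygzy,dfw] -> 16 lines: xlg vwd ouile nccmy unk ygzy dfw gop futl fdzn auxl upb nas omgcf zbp dvan
Hunk 3: at line 7 remove [futl,fdzn] add [avy] -> 15 lines: xlg vwd ouile nccmy unk ygzy dfw gop avy auxl upb nas omgcf zbp dvan
Hunk 4: at line 10 remove [upb,nas] add [owvzu,hhfsp] -> 15 lines: xlg vwd ouile nccmy unk ygzy dfw gop avy auxl owvzu hhfsp omgcf zbp dvan
Hunk 5: at line 8 remove [auxl,owvzu] add [iyltc] -> 14 lines: xlg vwd ouile nccmy unk ygzy dfw gop avy iyltc hhfsp omgcf zbp dvan
Hunk 6: at line 9 remove [iyltc,hhfsp,omgcf] add [qgdm] -> 12 lines: xlg vwd ouile nccmy unk ygzy dfw gop avy qgdm zbp dvan
Final line 10: qgdm

Answer: qgdm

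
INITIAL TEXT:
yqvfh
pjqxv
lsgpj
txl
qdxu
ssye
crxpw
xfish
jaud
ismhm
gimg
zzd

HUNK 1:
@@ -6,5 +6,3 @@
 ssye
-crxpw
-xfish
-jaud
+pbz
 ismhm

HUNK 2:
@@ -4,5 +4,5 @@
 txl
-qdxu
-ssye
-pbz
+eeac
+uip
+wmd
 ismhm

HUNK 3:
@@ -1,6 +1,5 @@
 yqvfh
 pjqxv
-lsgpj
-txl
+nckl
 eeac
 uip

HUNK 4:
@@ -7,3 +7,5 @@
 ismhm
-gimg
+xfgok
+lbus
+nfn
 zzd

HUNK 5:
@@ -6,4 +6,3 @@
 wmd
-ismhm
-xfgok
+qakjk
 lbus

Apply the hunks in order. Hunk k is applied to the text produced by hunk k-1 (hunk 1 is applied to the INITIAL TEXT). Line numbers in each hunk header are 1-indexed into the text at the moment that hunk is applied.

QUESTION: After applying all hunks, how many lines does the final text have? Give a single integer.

Hunk 1: at line 6 remove [crxpw,xfish,jaud] add [pbz] -> 10 lines: yqvfh pjqxv lsgpj txl qdxu ssye pbz ismhm gimg zzd
Hunk 2: at line 4 remove [qdxu,ssye,pbz] add [eeac,uip,wmd] -> 10 lines: yqvfh pjqxv lsgpj txl eeac uip wmd ismhm gimg zzd
Hunk 3: at line 1 remove [lsgpj,txl] add [nckl] -> 9 lines: yqvfh pjqxv nckl eeac uip wmd ismhm gimg zzd
Hunk 4: at line 7 remove [gimg] add [xfgok,lbus,nfn] -> 11 lines: yqvfh pjqxv nckl eeac uip wmd ismhm xfgok lbus nfn zzd
Hunk 5: at line 6 remove [ismhm,xfgok] add [qakjk] -> 10 lines: yqvfh pjqxv nckl eeac uip wmd qakjk lbus nfn zzd
Final line count: 10

Answer: 10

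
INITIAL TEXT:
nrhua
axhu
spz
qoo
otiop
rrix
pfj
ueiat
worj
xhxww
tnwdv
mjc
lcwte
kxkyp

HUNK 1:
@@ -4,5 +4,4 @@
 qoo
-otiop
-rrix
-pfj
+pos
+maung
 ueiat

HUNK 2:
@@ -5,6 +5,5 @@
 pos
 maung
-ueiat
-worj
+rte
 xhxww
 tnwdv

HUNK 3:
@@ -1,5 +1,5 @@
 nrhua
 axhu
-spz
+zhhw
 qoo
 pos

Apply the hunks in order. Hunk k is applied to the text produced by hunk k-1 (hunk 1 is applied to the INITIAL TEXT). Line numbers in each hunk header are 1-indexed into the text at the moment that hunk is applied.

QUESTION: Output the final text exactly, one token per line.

Answer: nrhua
axhu
zhhw
qoo
pos
maung
rte
xhxww
tnwdv
mjc
lcwte
kxkyp

Derivation:
Hunk 1: at line 4 remove [otiop,rrix,pfj] add [pos,maung] -> 13 lines: nrhua axhu spz qoo pos maung ueiat worj xhxww tnwdv mjc lcwte kxkyp
Hunk 2: at line 5 remove [ueiat,worj] add [rte] -> 12 lines: nrhua axhu spz qoo pos maung rte xhxww tnwdv mjc lcwte kxkyp
Hunk 3: at line 1 remove [spz] add [zhhw] -> 12 lines: nrhua axhu zhhw qoo pos maung rte xhxww tnwdv mjc lcwte kxkyp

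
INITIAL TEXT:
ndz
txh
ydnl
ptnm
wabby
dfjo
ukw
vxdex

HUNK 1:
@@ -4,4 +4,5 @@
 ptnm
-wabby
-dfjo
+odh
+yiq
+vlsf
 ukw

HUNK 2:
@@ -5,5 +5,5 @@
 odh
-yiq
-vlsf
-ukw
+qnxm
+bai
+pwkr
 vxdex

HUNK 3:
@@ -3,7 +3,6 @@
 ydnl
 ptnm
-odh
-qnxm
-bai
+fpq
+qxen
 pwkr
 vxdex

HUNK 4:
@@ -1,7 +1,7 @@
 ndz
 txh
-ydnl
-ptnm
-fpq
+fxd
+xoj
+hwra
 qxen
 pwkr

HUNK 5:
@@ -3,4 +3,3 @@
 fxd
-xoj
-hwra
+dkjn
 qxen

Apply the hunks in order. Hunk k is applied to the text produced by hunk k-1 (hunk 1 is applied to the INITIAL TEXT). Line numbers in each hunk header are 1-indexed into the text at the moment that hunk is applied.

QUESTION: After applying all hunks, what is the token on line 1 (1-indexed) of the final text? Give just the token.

Hunk 1: at line 4 remove [wabby,dfjo] add [odh,yiq,vlsf] -> 9 lines: ndz txh ydnl ptnm odh yiq vlsf ukw vxdex
Hunk 2: at line 5 remove [yiq,vlsf,ukw] add [qnxm,bai,pwkr] -> 9 lines: ndz txh ydnl ptnm odh qnxm bai pwkr vxdex
Hunk 3: at line 3 remove [odh,qnxm,bai] add [fpq,qxen] -> 8 lines: ndz txh ydnl ptnm fpq qxen pwkr vxdex
Hunk 4: at line 1 remove [ydnl,ptnm,fpq] add [fxd,xoj,hwra] -> 8 lines: ndz txh fxd xoj hwra qxen pwkr vxdex
Hunk 5: at line 3 remove [xoj,hwra] add [dkjn] -> 7 lines: ndz txh fxd dkjn qxen pwkr vxdex
Final line 1: ndz

Answer: ndz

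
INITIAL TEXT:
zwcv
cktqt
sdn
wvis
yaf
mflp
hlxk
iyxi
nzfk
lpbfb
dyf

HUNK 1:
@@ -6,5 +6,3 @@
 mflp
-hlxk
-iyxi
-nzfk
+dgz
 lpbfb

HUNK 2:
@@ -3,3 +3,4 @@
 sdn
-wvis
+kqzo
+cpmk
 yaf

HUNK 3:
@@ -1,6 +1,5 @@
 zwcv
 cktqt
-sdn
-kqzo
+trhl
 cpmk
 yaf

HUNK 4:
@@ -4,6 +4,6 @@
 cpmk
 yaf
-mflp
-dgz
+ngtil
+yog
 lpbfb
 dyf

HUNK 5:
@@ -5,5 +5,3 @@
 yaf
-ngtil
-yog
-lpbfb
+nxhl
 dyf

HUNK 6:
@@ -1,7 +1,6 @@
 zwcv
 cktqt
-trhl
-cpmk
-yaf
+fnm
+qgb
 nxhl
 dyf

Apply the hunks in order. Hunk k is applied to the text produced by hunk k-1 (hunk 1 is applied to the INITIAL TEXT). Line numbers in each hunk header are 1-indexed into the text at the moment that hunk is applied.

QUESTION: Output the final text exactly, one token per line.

Hunk 1: at line 6 remove [hlxk,iyxi,nzfk] add [dgz] -> 9 lines: zwcv cktqt sdn wvis yaf mflp dgz lpbfb dyf
Hunk 2: at line 3 remove [wvis] add [kqzo,cpmk] -> 10 lines: zwcv cktqt sdn kqzo cpmk yaf mflp dgz lpbfb dyf
Hunk 3: at line 1 remove [sdn,kqzo] add [trhl] -> 9 lines: zwcv cktqt trhl cpmk yaf mflp dgz lpbfb dyf
Hunk 4: at line 4 remove [mflp,dgz] add [ngtil,yog] -> 9 lines: zwcv cktqt trhl cpmk yaf ngtil yog lpbfb dyf
Hunk 5: at line 5 remove [ngtil,yog,lpbfb] add [nxhl] -> 7 lines: zwcv cktqt trhl cpmk yaf nxhl dyf
Hunk 6: at line 1 remove [trhl,cpmk,yaf] add [fnm,qgb] -> 6 lines: zwcv cktqt fnm qgb nxhl dyf

Answer: zwcv
cktqt
fnm
qgb
nxhl
dyf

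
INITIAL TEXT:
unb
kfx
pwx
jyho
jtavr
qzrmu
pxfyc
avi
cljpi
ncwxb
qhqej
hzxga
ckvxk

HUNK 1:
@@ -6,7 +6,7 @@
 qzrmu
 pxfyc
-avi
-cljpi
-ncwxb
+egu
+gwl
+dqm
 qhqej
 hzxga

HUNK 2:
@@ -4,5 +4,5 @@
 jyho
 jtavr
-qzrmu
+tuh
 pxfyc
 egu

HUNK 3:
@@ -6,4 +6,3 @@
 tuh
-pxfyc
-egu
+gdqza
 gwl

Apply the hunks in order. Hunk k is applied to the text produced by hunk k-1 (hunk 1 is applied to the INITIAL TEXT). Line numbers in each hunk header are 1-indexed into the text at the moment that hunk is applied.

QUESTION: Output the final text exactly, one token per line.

Answer: unb
kfx
pwx
jyho
jtavr
tuh
gdqza
gwl
dqm
qhqej
hzxga
ckvxk

Derivation:
Hunk 1: at line 6 remove [avi,cljpi,ncwxb] add [egu,gwl,dqm] -> 13 lines: unb kfx pwx jyho jtavr qzrmu pxfyc egu gwl dqm qhqej hzxga ckvxk
Hunk 2: at line 4 remove [qzrmu] add [tuh] -> 13 lines: unb kfx pwx jyho jtavr tuh pxfyc egu gwl dqm qhqej hzxga ckvxk
Hunk 3: at line 6 remove [pxfyc,egu] add [gdqza] -> 12 lines: unb kfx pwx jyho jtavr tuh gdqza gwl dqm qhqej hzxga ckvxk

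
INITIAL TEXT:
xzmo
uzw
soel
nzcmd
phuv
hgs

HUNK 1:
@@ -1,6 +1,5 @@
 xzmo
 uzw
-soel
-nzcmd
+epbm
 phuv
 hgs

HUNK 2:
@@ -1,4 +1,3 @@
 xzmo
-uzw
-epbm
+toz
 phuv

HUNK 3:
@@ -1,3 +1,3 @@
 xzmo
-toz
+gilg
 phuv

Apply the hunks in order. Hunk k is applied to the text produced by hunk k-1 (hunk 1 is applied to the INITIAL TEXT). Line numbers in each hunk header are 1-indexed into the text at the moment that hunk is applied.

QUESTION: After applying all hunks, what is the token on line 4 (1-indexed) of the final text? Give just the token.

Hunk 1: at line 1 remove [soel,nzcmd] add [epbm] -> 5 lines: xzmo uzw epbm phuv hgs
Hunk 2: at line 1 remove [uzw,epbm] add [toz] -> 4 lines: xzmo toz phuv hgs
Hunk 3: at line 1 remove [toz] add [gilg] -> 4 lines: xzmo gilg phuv hgs
Final line 4: hgs

Answer: hgs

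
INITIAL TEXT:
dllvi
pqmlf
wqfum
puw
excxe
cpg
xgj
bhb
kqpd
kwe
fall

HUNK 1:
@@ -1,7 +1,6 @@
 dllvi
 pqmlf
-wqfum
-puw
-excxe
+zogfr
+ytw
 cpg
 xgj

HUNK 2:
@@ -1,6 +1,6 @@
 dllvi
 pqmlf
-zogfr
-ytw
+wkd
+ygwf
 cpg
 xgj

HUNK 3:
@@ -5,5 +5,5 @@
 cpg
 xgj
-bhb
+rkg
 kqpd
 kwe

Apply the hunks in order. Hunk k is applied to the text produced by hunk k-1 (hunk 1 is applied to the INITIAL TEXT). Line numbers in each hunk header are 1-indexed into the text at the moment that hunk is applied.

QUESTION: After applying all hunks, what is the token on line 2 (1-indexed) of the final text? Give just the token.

Hunk 1: at line 1 remove [wqfum,puw,excxe] add [zogfr,ytw] -> 10 lines: dllvi pqmlf zogfr ytw cpg xgj bhb kqpd kwe fall
Hunk 2: at line 1 remove [zogfr,ytw] add [wkd,ygwf] -> 10 lines: dllvi pqmlf wkd ygwf cpg xgj bhb kqpd kwe fall
Hunk 3: at line 5 remove [bhb] add [rkg] -> 10 lines: dllvi pqmlf wkd ygwf cpg xgj rkg kqpd kwe fall
Final line 2: pqmlf

Answer: pqmlf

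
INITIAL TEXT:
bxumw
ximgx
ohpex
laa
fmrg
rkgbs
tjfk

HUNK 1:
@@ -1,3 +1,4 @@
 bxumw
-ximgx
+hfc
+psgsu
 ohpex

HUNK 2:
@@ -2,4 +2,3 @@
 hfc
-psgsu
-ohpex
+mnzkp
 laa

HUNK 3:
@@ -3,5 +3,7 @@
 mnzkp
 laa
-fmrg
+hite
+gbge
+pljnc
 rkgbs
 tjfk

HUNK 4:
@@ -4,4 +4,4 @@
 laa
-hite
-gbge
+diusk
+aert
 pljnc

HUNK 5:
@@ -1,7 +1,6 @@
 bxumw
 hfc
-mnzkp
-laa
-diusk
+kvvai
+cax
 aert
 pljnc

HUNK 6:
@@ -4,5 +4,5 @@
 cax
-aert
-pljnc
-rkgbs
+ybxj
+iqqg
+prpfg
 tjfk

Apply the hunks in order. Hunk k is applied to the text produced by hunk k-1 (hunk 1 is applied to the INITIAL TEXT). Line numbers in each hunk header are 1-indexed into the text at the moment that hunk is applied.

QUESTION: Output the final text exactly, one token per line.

Hunk 1: at line 1 remove [ximgx] add [hfc,psgsu] -> 8 lines: bxumw hfc psgsu ohpex laa fmrg rkgbs tjfk
Hunk 2: at line 2 remove [psgsu,ohpex] add [mnzkp] -> 7 lines: bxumw hfc mnzkp laa fmrg rkgbs tjfk
Hunk 3: at line 3 remove [fmrg] add [hite,gbge,pljnc] -> 9 lines: bxumw hfc mnzkp laa hite gbge pljnc rkgbs tjfk
Hunk 4: at line 4 remove [hite,gbge] add [diusk,aert] -> 9 lines: bxumw hfc mnzkp laa diusk aert pljnc rkgbs tjfk
Hunk 5: at line 1 remove [mnzkp,laa,diusk] add [kvvai,cax] -> 8 lines: bxumw hfc kvvai cax aert pljnc rkgbs tjfk
Hunk 6: at line 4 remove [aert,pljnc,rkgbs] add [ybxj,iqqg,prpfg] -> 8 lines: bxumw hfc kvvai cax ybxj iqqg prpfg tjfk

Answer: bxumw
hfc
kvvai
cax
ybxj
iqqg
prpfg
tjfk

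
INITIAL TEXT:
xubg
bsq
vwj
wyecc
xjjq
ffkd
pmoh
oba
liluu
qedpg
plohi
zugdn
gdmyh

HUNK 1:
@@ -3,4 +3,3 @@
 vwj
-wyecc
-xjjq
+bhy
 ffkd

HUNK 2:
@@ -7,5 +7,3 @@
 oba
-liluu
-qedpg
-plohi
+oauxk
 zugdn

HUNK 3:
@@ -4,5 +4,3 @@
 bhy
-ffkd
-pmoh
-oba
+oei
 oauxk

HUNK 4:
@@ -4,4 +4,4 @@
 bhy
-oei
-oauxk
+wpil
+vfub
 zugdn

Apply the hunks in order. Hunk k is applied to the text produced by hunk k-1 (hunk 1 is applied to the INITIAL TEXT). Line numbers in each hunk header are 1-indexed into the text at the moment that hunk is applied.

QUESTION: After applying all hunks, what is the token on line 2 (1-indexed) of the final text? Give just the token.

Answer: bsq

Derivation:
Hunk 1: at line 3 remove [wyecc,xjjq] add [bhy] -> 12 lines: xubg bsq vwj bhy ffkd pmoh oba liluu qedpg plohi zugdn gdmyh
Hunk 2: at line 7 remove [liluu,qedpg,plohi] add [oauxk] -> 10 lines: xubg bsq vwj bhy ffkd pmoh oba oauxk zugdn gdmyh
Hunk 3: at line 4 remove [ffkd,pmoh,oba] add [oei] -> 8 lines: xubg bsq vwj bhy oei oauxk zugdn gdmyh
Hunk 4: at line 4 remove [oei,oauxk] add [wpil,vfub] -> 8 lines: xubg bsq vwj bhy wpil vfub zugdn gdmyh
Final line 2: bsq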